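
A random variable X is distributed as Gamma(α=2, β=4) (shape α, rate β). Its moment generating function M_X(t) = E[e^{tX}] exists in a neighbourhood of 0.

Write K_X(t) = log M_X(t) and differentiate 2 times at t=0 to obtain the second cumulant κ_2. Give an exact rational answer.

M_X(t) = 16/(4 - t)^2
K_X(t) = log M_X(t) = -2*log(4 - t) + 4*log(2)
K′(t) = -2/(t - 4)
K′′(t) = 2/(t^2 - 8*t + 16)

κ_2 = K′′(0) = 1/8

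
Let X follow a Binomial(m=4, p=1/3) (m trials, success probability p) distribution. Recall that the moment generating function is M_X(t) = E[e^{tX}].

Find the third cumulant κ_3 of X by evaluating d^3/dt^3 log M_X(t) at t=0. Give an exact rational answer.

M_X(t) = (e^(t)/3 + 2/3)^4
K_X(t) = log M_X(t) = 4*log(e^(t)/3 + 2/3)
K^(3)(t) = (-8*e^(2*t) + 16*e^(t))/(e^(3*t) + 6*e^(2*t) + 12*e^(t) + 8)

κ_3 = K^(3)(0) = 8/27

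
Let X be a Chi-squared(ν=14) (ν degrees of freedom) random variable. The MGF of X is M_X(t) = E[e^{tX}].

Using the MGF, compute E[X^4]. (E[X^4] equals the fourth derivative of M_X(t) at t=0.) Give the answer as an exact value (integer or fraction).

E[X^4] = M^(4)(0) = 80640

M_X(t) = (1 - 2*t)^(-7)
M^(4)(t) = -80640/(2048*t^11 - 11264*t^10 + 28160*t^9 - 42240*t^8 + 42240*t^7 - 29568*t^6 + 14784*t^5 - 5280*t^4 + 1320*t^3 - 220*t^2 + 22*t - 1)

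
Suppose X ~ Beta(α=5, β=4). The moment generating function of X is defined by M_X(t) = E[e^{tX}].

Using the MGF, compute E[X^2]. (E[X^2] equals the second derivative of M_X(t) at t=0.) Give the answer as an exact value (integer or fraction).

E[X^2] = D^2[M](0) = 1/3

M_X(t) = ₁F₁(5; 9; t)
D^2[M](t) = ₁F₁(7; 11; t)/3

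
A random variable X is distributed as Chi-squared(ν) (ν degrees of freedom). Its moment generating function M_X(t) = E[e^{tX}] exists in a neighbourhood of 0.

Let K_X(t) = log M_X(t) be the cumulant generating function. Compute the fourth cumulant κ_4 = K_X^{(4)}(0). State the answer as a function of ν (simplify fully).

κ_4 = K′′′′(0) = 48*ν

M_X(t) = (1 - 2*t)^(-ν/2)
K_X(t) = log M_X(t) = -ν*log(1 - 2*t)/2
K′(t) = -ν/(2*t - 1)
K′′(t) = 2*ν/(4*t^2 - 4*t + 1)
K′′′(t) = -8*ν/(8*t^3 - 12*t^2 + 6*t - 1)
K′′′′(t) = 48*ν/(16*t^4 - 32*t^3 + 24*t^2 - 8*t + 1)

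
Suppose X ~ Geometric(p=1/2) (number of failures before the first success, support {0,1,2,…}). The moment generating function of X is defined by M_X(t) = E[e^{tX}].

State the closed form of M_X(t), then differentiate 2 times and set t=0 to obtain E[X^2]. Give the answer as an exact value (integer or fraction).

E[X^2] = M′′(0) = 3

M_X(t) = 1/(2*(1 - e^(t)/2))
M′(t) = e^(t)/(e^(2*t) - 4*e^(t) + 4)
M′′(t) = (-e^(2*t) - 2*e^(t))/(e^(3*t) - 6*e^(2*t) + 12*e^(t) - 8)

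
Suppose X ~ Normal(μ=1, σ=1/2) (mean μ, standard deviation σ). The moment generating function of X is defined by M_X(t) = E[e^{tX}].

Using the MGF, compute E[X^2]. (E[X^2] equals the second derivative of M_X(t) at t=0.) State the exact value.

M_X(t) = e^(t^2/8 + t)
M^(2)(t) = t^2*e^(t)*e^(t^2/8)/16 + t*e^(t)*e^(t^2/8)/2 + 5*e^(t)*e^(t^2/8)/4

E[X^2] = M^(2)(0) = 5/4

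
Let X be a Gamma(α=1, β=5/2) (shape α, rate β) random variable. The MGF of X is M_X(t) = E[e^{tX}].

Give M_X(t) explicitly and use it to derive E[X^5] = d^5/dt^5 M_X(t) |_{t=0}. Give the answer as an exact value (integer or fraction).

E[X^5] = M^(5)(0) = 768/625

M_X(t) = 5/(2*(5/2 - t))
M^(5)(t) = 19200/(64*t^6 - 960*t^5 + 6000*t^4 - 20000*t^3 + 37500*t^2 - 37500*t + 15625)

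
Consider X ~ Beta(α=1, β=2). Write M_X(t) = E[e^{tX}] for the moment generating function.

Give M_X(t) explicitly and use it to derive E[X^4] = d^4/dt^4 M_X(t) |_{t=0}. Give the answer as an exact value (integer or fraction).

E[X^4] = d^4M/dt^4 |_{t=0} = 1/15

M_X(t) = ₁F₁(1; 3; t)
dM/dt = ₁F₁(2; 4; t)/3
d^2M/dt^2 = ₁F₁(3; 5; t)/6
d^3M/dt^3 = ₁F₁(4; 6; t)/10
d^4M/dt^4 = ₁F₁(5; 7; t)/15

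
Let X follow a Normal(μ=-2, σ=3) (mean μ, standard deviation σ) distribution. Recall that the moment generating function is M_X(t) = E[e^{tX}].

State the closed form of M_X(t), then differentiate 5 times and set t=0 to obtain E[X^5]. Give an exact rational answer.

M_X(t) = e^(9*t^2/2 - 2*t)
M^(5)(t) = (59049*t^5*e^(9*t^2/2) - 65610*t^4*e^(9*t^2/2) + 94770*t^3*e^(9*t^2/2) - 50220*t^2*e^(9*t^2/2) + 21375*t*e^(9*t^2/2) - 3182*e^(9*t^2/2))*e^(-2*t)

E[X^5] = M^(5)(0) = -3182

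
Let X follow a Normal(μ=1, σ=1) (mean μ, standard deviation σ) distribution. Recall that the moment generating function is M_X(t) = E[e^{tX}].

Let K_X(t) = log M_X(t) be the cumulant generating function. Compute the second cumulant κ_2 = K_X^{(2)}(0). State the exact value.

κ_2 = K^(2)(0) = 1

M_X(t) = e^(t^2/2 + t)
K_X(t) = log M_X(t) = t^2/2 + t
K^(2)(t) = 1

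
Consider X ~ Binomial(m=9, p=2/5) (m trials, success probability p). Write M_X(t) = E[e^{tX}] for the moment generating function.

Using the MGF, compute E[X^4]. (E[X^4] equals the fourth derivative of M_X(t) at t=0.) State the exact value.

M_X(t) = (2*e^(t)/5 + 3/5)^9

E[X^4] = M^(4)(0) = 221994/625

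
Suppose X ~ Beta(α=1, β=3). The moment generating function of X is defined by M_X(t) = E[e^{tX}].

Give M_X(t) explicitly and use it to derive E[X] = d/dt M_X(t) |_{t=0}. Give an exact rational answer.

E[X] = M′(0) = 1/4

M_X(t) = ₁F₁(1; 4; t)
M′(t) = ₁F₁(2; 5; t)/4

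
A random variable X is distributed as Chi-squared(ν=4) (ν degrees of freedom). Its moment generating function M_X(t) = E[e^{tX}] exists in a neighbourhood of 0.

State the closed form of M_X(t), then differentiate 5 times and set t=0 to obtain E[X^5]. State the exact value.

E[X^5] = D^5[M](0) = 23040

M_X(t) = (1 - 2*t)^(-2)
D^5[M](t) = -23040/(128*t^7 - 448*t^6 + 672*t^5 - 560*t^4 + 280*t^3 - 84*t^2 + 14*t - 1)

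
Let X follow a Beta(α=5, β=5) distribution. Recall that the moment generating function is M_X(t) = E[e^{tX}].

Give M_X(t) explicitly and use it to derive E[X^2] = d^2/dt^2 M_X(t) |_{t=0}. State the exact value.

M_X(t) = ₁F₁(5; 10; t)
dM/dt = ₁F₁(6; 11; t)/2
d^2M/dt^2 = 3*₁F₁(7; 12; t)/11

E[X^2] = d^2M/dt^2 |_{t=0} = 3/11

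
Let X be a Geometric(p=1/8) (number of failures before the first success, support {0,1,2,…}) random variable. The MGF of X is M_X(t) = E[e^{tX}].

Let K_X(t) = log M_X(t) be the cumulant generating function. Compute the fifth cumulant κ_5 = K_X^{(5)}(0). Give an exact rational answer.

M_X(t) = 1/(8*(1 - 7*e^(t)/8))
K_X(t) = log M_X(t) = -log(1 - 7*e^(t)/8) - 3*log(2)
K^(5)(t) = (-19208*e^(4*t) - 241472*e^(3*t) - 275968*e^(2*t) - 28672*e^(t))/(16807*e^(5*t) - 96040*e^(4*t) + 219520*e^(3*t) - 250880*e^(2*t) + 143360*e^(t) - 32768)

κ_5 = K^(5)(0) = 565320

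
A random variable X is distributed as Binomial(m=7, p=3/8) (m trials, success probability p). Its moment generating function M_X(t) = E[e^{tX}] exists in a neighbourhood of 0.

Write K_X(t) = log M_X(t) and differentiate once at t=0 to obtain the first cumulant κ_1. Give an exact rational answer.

M_X(t) = (3*e^(t)/8 + 5/8)^7
K_X(t) = log M_X(t) = 7*log(3*e^(t)/8 + 5/8)
D[K](t) = 21*e^(t)/(3*e^(t) + 5)

κ_1 = D[K](0) = 21/8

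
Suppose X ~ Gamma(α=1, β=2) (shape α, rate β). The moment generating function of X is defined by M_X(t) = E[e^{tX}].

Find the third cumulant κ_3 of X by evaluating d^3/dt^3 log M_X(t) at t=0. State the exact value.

M_X(t) = 2/(2 - t)
K_X(t) = log M_X(t) = -log(2 - t) + log(2)
dK/dt = -1/(t - 2)
d^2K/dt^2 = 1/(t^2 - 4*t + 4)
d^3K/dt^3 = -2/(t^3 - 6*t^2 + 12*t - 8)

κ_3 = d^3K/dt^3 |_{t=0} = 1/4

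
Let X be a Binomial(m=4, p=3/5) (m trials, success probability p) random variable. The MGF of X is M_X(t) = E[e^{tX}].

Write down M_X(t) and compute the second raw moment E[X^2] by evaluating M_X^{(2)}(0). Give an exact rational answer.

M_X(t) = (3*e^(t)/5 + 2/5)^4
D^2[M](t) = 1296*e^(4*t)/625 + 1944*e^(3*t)/625 + 864*e^(2*t)/625 + 96*e^(t)/625

E[X^2] = D^2[M](0) = 168/25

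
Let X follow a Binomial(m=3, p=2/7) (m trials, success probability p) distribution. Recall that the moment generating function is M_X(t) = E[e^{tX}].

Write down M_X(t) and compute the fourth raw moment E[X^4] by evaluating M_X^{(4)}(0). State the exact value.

E[X^4] = D^4[M](0) = 1758/343

M_X(t) = (2*e^(t)/7 + 5/7)^3
D^4[M](t) = 648*e^(3*t)/343 + 960*e^(2*t)/343 + 150*e^(t)/343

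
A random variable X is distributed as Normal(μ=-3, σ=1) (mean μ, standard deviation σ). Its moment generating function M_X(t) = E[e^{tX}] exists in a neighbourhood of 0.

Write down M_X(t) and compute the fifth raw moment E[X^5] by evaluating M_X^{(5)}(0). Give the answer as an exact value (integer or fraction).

M_X(t) = e^(t^2/2 - 3*t)
D^5[M](t) = (t^5*e^(t^2/2) - 15*t^4*e^(t^2/2) + 100*t^3*e^(t^2/2) - 360*t^2*e^(t^2/2) + 690*t*e^(t^2/2) - 558*e^(t^2/2))*e^(-3*t)

E[X^5] = D^5[M](0) = -558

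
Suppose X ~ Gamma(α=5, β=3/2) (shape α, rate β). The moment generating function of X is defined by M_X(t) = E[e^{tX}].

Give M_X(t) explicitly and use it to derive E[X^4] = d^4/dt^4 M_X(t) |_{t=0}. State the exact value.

M_X(t) = 243/(32*(3/2 - t)^5)
dM/dt = 2430/(64*t^6 - 576*t^5 + 2160*t^4 - 4320*t^3 + 4860*t^2 - 2916*t + 729)
d^2M/dt^2 = -29160/(128*t^7 - 1344*t^6 + 6048*t^5 - 15120*t^4 + 22680*t^3 - 20412*t^2 + 10206*t - 2187)
d^3M/dt^3 = 408240/(256*t^8 - 3072*t^7 + 16128*t^6 - 48384*t^5 + 90720*t^4 - 108864*t^3 + 81648*t^2 - 34992*t + 6561)
d^4M/dt^4 = -6531840/(512*t^9 - 6912*t^8 + 41472*t^7 - 145152*t^6 + 326592*t^5 - 489888*t^4 + 489888*t^3 - 314928*t^2 + 118098*t - 19683)

E[X^4] = d^4M/dt^4 |_{t=0} = 8960/27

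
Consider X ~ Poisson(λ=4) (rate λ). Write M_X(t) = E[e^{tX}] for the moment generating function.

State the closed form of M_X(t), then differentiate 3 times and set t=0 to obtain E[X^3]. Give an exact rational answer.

E[X^3] = D^3[M](0) = 116

M_X(t) = e^(4*e^(t) - 4)
D^3[M](t) = (64*e^(3*t)*e^(4*e^(t)) + 48*e^(2*t)*e^(4*e^(t)) + 4*e^(t)*e^(4*e^(t)))*e^(-4)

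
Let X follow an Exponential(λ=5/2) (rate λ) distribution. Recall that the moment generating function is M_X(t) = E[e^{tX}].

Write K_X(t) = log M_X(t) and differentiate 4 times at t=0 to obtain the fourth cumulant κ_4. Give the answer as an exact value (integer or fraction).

κ_4 = d^4K/dt^4 |_{t=0} = 96/625

M_X(t) = 5/(2*(5/2 - t))
K_X(t) = log M_X(t) = -log(5/2 - t) - log(2) + log(5)
dK/dt = -2/(2*t - 5)
d^2K/dt^2 = 4/(4*t^2 - 20*t + 25)
d^3K/dt^3 = -16/(8*t^3 - 60*t^2 + 150*t - 125)
d^4K/dt^4 = 96/(16*t^4 - 160*t^3 + 600*t^2 - 1000*t + 625)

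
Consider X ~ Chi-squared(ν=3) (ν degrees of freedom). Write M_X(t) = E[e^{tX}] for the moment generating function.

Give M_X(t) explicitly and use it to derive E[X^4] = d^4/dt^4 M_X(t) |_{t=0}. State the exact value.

E[X^4] = d^4M/dt^4 |_{t=0} = 945

M_X(t) = (1 - 2*t)^(-3/2)
dM/dt = 3/(4*t^2*√(1 - 2*t) - 4*t*√(1 - 2*t) + √(1 - 2*t))
d^2M/dt^2 = -15/(8*t^3*√(1 - 2*t) - 12*t^2*√(1 - 2*t) + 6*t*√(1 - 2*t) - √(1 - 2*t))
d^3M/dt^3 = 105/(16*t^4*√(1 - 2*t) - 32*t^3*√(1 - 2*t) + 24*t^2*√(1 - 2*t) - 8*t*√(1 - 2*t) + √(1 - 2*t))
d^4M/dt^4 = -945/(32*t^5*√(1 - 2*t) - 80*t^4*√(1 - 2*t) + 80*t^3*√(1 - 2*t) - 40*t^2*√(1 - 2*t) + 10*t*√(1 - 2*t) - √(1 - 2*t))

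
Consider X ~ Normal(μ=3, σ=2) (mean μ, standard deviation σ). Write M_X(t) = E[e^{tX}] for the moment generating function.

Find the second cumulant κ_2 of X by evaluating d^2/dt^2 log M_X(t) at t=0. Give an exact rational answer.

M_X(t) = e^(2*t^2 + 3*t)
K_X(t) = log M_X(t) = 2*t^2 + 3*t
dK/dt = 4*t + 3
d^2K/dt^2 = 4

κ_2 = d^2K/dt^2 |_{t=0} = 4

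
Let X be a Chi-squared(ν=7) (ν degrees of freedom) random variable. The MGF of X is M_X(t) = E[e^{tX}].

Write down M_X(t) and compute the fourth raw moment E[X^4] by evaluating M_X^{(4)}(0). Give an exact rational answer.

M_X(t) = (1 - 2*t)^(-7/2)

E[X^4] = D^4[M](0) = 9009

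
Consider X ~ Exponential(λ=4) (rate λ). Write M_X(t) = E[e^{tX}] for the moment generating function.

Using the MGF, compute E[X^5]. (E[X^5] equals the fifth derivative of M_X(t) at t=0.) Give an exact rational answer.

M_X(t) = 4/(4 - t)
M^(5)(t) = 480/(t^6 - 24*t^5 + 240*t^4 - 1280*t^3 + 3840*t^2 - 6144*t + 4096)

E[X^5] = M^(5)(0) = 15/128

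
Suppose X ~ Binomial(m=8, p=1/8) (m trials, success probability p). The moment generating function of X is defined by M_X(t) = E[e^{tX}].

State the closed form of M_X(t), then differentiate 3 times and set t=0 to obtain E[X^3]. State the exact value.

M_X(t) = (e^(t)/8 + 7/8)^8

E[X^3] = M′′′(0) = 137/32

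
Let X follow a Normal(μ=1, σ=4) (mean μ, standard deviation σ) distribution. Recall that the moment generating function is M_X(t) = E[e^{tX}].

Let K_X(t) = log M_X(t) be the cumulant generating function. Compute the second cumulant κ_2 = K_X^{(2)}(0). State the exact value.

κ_2 = K^(2)(0) = 16

M_X(t) = e^(8*t^2 + t)
K_X(t) = log M_X(t) = 8*t^2 + t
K^(2)(t) = 16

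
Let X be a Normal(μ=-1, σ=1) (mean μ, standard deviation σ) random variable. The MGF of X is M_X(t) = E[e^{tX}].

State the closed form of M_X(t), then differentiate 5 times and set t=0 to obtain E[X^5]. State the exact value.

E[X^5] = d^5M/dt^5 |_{t=0} = -26

M_X(t) = e^(t^2/2 - t)
dM/dt = t*e^(-t)*e^(t^2/2) - e^(-t)*e^(t^2/2)
d^2M/dt^2 = (t^2*e^(t^2/2) - 2*t*e^(t^2/2) + 2*e^(t^2/2))*e^(-t)
d^3M/dt^3 = (t^3*e^(t^2/2) - 3*t^2*e^(t^2/2) + 6*t*e^(t^2/2) - 4*e^(t^2/2))*e^(-t)
d^4M/dt^4 = (t^4*e^(t^2/2) - 4*t^3*e^(t^2/2) + 12*t^2*e^(t^2/2) - 16*t*e^(t^2/2) + 10*e^(t^2/2))*e^(-t)
d^5M/dt^5 = (t^5*e^(t^2/2) - 5*t^4*e^(t^2/2) + 20*t^3*e^(t^2/2) - 40*t^2*e^(t^2/2) + 50*t*e^(t^2/2) - 26*e^(t^2/2))*e^(-t)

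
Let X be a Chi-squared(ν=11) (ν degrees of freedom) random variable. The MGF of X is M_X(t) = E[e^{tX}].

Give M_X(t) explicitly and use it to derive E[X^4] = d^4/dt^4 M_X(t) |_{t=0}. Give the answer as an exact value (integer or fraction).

E[X^4] = d^4M/dt^4 |_{t=0} = 36465

M_X(t) = (1 - 2*t)^(-11/2)
dM/dt = 11/(64*t^6*√(1 - 2*t) - 192*t^5*√(1 - 2*t) + 240*t^4*√(1 - 2*t) - 160*t^3*√(1 - 2*t) + 60*t^2*√(1 - 2*t) - 12*t*√(1 - 2*t) + √(1 - 2*t))
d^2M/dt^2 = -143/(128*t^7*√(1 - 2*t) - 448*t^6*√(1 - 2*t) + 672*t^5*√(1 - 2*t) - 560*t^4*√(1 - 2*t) + 280*t^3*√(1 - 2*t) - 84*t^2*√(1 - 2*t) + 14*t*√(1 - 2*t) - √(1 - 2*t))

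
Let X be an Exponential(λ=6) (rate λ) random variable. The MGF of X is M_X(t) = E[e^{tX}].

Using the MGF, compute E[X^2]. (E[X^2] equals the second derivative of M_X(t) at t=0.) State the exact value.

M_X(t) = 6/(6 - t)
D^2[M](t) = -12/(t^3 - 18*t^2 + 108*t - 216)

E[X^2] = D^2[M](0) = 1/18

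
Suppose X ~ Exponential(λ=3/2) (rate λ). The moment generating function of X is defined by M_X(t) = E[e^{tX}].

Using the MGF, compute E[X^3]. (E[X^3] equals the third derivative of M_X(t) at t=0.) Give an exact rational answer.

M_X(t) = 3/(2*(3/2 - t))
dM/dt = 6/(4*t^2 - 12*t + 9)
d^2M/dt^2 = -24/(8*t^3 - 36*t^2 + 54*t - 27)
d^3M/dt^3 = 144/(16*t^4 - 96*t^3 + 216*t^2 - 216*t + 81)

E[X^3] = d^3M/dt^3 |_{t=0} = 16/9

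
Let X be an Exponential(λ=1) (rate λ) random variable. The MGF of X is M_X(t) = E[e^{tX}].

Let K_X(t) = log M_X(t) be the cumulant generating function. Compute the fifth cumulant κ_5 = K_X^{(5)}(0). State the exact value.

κ_5 = K′′′′′(0) = 24

M_X(t) = 1/(1 - t)
K_X(t) = log M_X(t) = -log(1 - t)
K′(t) = -1/(t - 1)
K′′(t) = 1/(t^2 - 2*t + 1)
K′′′(t) = -2/(t^3 - 3*t^2 + 3*t - 1)
K′′′′(t) = 6/(t^4 - 4*t^3 + 6*t^2 - 4*t + 1)
K′′′′′(t) = -24/(t^5 - 5*t^4 + 10*t^3 - 10*t^2 + 5*t - 1)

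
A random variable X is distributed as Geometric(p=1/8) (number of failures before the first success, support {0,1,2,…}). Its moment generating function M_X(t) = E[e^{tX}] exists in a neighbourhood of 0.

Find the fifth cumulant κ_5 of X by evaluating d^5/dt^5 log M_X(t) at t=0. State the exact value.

κ_5 = K′′′′′(0) = 565320

M_X(t) = 1/(8*(1 - 7*e^(t)/8))
K_X(t) = log M_X(t) = -log(1 - 7*e^(t)/8) - 3*log(2)
K′(t) = -7*e^(t)/(7*e^(t) - 8)
K′′(t) = 56*e^(t)/(49*e^(2*t) - 112*e^(t) + 64)
K′′′(t) = (-392*e^(2*t) - 448*e^(t))/(343*e^(3*t) - 1176*e^(2*t) + 1344*e^(t) - 512)
K′′′′(t) = (2744*e^(3*t) + 12544*e^(2*t) + 3584*e^(t))/(2401*e^(4*t) - 10976*e^(3*t) + 18816*e^(2*t) - 14336*e^(t) + 4096)
K′′′′′(t) = (-19208*e^(4*t) - 241472*e^(3*t) - 275968*e^(2*t) - 28672*e^(t))/(16807*e^(5*t) - 96040*e^(4*t) + 219520*e^(3*t) - 250880*e^(2*t) + 143360*e^(t) - 32768)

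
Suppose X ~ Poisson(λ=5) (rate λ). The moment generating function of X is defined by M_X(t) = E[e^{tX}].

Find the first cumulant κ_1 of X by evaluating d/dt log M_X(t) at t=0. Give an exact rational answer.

M_X(t) = e^(5*e^(t) - 5)
K_X(t) = log M_X(t) = 5*e^(t) - 5
dK/dt = 5*e^(t)

κ_1 = dK/dt |_{t=0} = 5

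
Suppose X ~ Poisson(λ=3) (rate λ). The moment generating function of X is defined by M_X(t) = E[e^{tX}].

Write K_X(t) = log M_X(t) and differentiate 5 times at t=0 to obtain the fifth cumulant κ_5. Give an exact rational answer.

M_X(t) = e^(3*e^(t) - 3)
K_X(t) = log M_X(t) = 3*e^(t) - 3
dK/dt = 3*e^(t)
d^2K/dt^2 = 3*e^(t)
d^3K/dt^3 = 3*e^(t)
d^4K/dt^4 = 3*e^(t)
d^5K/dt^5 = 3*e^(t)

κ_5 = d^5K/dt^5 |_{t=0} = 3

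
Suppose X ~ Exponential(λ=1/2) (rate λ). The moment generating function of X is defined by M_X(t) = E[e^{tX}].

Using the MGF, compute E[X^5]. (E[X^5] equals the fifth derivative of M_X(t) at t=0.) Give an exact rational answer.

E[X^5] = D^5[M](0) = 3840

M_X(t) = 1/(2*(1/2 - t))
D^5[M](t) = 3840/(64*t^6 - 192*t^5 + 240*t^4 - 160*t^3 + 60*t^2 - 12*t + 1)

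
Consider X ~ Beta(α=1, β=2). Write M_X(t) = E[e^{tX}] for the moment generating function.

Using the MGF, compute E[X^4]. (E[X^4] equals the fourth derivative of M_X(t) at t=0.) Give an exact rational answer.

E[X^4] = d^4M/dt^4 |_{t=0} = 1/15

M_X(t) = ₁F₁(1; 3; t)
dM/dt = ₁F₁(2; 4; t)/3
d^2M/dt^2 = ₁F₁(3; 5; t)/6
d^3M/dt^3 = ₁F₁(4; 6; t)/10
d^4M/dt^4 = ₁F₁(5; 7; t)/15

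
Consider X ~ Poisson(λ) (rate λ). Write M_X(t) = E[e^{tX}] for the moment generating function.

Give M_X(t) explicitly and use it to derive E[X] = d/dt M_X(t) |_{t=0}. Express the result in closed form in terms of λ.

M_X(t) = e^(λ*(e^(t) - 1))
D[M](t) = λ*e^(-λ)*e^(t)*e^(λ*e^(t))

E[X] = D[M](0) = λ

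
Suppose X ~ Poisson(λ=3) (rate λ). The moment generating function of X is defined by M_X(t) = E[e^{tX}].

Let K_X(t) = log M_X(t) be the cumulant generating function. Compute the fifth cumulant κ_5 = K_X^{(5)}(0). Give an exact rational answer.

κ_5 = d^5K/dt^5 |_{t=0} = 3

M_X(t) = e^(3*e^(t) - 3)
K_X(t) = log M_X(t) = 3*e^(t) - 3
dK/dt = 3*e^(t)
d^2K/dt^2 = 3*e^(t)
d^3K/dt^3 = 3*e^(t)
d^4K/dt^4 = 3*e^(t)
d^5K/dt^5 = 3*e^(t)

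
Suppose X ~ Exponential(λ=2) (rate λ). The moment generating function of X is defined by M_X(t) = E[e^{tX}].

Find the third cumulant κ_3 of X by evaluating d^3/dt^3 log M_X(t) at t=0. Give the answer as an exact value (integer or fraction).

κ_3 = K^(3)(0) = 1/4

M_X(t) = 2/(2 - t)
K_X(t) = log M_X(t) = -log(2 - t) + log(2)
K^(3)(t) = -2/(t^3 - 6*t^2 + 12*t - 8)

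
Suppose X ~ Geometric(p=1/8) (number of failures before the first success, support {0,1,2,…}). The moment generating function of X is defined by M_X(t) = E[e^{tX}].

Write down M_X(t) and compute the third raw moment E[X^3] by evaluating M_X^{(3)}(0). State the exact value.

E[X^3] = D^3[M](0) = 2359

M_X(t) = 1/(8*(1 - 7*e^(t)/8))
D^3[M](t) = (343*e^(3*t) + 1568*e^(2*t) + 448*e^(t))/(2401*e^(4*t) - 10976*e^(3*t) + 18816*e^(2*t) - 14336*e^(t) + 4096)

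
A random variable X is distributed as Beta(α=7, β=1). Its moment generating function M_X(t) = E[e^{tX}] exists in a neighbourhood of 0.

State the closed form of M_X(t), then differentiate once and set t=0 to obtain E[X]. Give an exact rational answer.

E[X] = dM/dt |_{t=0} = 7/8

M_X(t) = ₁F₁(7; 8; t)
dM/dt = 7*₁F₁(8; 9; t)/8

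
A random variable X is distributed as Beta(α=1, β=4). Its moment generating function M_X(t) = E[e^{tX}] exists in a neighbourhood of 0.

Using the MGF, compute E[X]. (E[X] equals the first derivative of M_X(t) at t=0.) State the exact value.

E[X] = M′(0) = 1/5

M_X(t) = ₁F₁(1; 5; t)
M′(t) = ₁F₁(2; 6; t)/5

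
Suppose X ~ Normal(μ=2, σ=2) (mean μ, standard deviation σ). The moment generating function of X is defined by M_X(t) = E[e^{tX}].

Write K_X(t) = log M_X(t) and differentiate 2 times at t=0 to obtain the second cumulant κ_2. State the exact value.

M_X(t) = e^(2*t^2 + 2*t)
K_X(t) = log M_X(t) = 2*t^2 + 2*t
K^(2)(t) = 4

κ_2 = K^(2)(0) = 4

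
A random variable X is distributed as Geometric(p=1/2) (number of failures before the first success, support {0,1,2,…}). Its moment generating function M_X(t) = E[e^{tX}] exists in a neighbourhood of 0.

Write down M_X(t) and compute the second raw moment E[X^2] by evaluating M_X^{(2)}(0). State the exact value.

M_X(t) = 1/(2*(1 - e^(t)/2))
dM/dt = e^(t)/(e^(2*t) - 4*e^(t) + 4)
d^2M/dt^2 = (-e^(2*t) - 2*e^(t))/(e^(3*t) - 6*e^(2*t) + 12*e^(t) - 8)

E[X^2] = d^2M/dt^2 |_{t=0} = 3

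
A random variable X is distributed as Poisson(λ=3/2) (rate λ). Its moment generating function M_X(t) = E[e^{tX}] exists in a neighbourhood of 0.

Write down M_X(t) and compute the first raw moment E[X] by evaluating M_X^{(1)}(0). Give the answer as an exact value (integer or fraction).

E[X] = D[M](0) = 3/2

M_X(t) = e^(3*e^(t)/2 - 3/2)
D[M](t) = 3*e^(-3/2)*e^(t)*e^(3*e^(t)/2)/2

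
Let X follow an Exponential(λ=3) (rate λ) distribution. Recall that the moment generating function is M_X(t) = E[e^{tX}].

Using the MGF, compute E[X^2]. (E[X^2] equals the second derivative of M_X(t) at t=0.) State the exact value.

M_X(t) = 3/(3 - t)
M^(2)(t) = -6/(t^3 - 9*t^2 + 27*t - 27)

E[X^2] = M^(2)(0) = 2/9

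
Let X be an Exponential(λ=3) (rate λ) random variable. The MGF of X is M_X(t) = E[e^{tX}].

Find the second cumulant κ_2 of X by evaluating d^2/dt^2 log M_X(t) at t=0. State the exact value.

κ_2 = D^2[K](0) = 1/9

M_X(t) = 3/(3 - t)
K_X(t) = log M_X(t) = -log(3 - t) + log(3)
D^2[K](t) = 1/(t^2 - 6*t + 9)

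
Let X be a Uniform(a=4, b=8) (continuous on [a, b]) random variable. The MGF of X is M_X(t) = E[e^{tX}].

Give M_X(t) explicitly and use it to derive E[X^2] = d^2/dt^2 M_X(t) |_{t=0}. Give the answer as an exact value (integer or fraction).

M_X(t) = (e^(8*t) - e^(4*t))/(4*t)
D^2[M](t) = (32*t^2*e^(8*t) - 8*t^2*e^(4*t) - 8*t*e^(8*t) + 4*t*e^(4*t) + e^(8*t) - e^(4*t))/(2*t^3)

E[X^2] = D^2[M](0) = 112/3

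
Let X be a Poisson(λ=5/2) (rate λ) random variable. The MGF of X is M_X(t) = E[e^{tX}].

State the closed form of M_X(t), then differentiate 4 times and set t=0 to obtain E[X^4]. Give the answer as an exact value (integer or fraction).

M_X(t) = e^(5*e^(t)/2 - 5/2)
dM/dt = 5*e^(-5/2)*e^(t)*e^(5*e^(t)/2)/2
d^2M/dt^2 = (25*e^(2*t)*e^(5*e^(t)/2) + 10*e^(t)*e^(5*e^(t)/2))*e^(-5/2)/4
d^3M/dt^3 = (125*e^(3*t)*e^(5*e^(t)/2) + 150*e^(2*t)*e^(5*e^(t)/2) + 20*e^(t)*e^(5*e^(t)/2))*e^(-5/2)/8
d^4M/dt^4 = (625*e^(4*t)*e^(5*e^(t)/2) + 1500*e^(3*t)*e^(5*e^(t)/2) + 700*e^(2*t)*e^(5*e^(t)/2) + 40*e^(t)*e^(5*e^(t)/2))*e^(-5/2)/16

E[X^4] = d^4M/dt^4 |_{t=0} = 2865/16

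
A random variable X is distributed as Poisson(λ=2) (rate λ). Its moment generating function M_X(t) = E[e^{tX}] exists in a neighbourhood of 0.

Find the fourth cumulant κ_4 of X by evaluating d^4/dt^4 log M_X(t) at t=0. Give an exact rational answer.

M_X(t) = e^(2*e^(t) - 2)
K_X(t) = log M_X(t) = 2*e^(t) - 2
K^(4)(t) = 2*e^(t)

κ_4 = K^(4)(0) = 2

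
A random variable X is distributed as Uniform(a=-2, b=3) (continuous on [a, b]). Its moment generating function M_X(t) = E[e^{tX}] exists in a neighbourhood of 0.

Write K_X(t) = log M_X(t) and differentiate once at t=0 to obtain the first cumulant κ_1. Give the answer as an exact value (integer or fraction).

κ_1 = D[K](0) = 1/2

M_X(t) = (e^(3*t) - e^(-2*t))/(5*t)
K_X(t) = log M_X(t) = -log(t) + log(e^(3*t) - e^(-2*t)) - log(5)
D[K](t) = (3*t*e^(5*t) + 2*t - e^(5*t) + 1)/(t*e^(5*t) - t)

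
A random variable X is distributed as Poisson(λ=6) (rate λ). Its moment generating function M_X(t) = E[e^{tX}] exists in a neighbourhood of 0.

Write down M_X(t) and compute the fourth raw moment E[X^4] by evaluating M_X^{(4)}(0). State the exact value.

E[X^4] = d^4M/dt^4 |_{t=0} = 2850

M_X(t) = e^(6*e^(t) - 6)
dM/dt = 6*e^(-6)*e^(t)*e^(6*e^(t))
d^2M/dt^2 = (36*e^(2*t)*e^(6*e^(t)) + 6*e^(t)*e^(6*e^(t)))*e^(-6)
d^3M/dt^3 = (216*e^(3*t)*e^(6*e^(t)) + 108*e^(2*t)*e^(6*e^(t)) + 6*e^(t)*e^(6*e^(t)))*e^(-6)
d^4M/dt^4 = (1296*e^(4*t)*e^(6*e^(t)) + 1296*e^(3*t)*e^(6*e^(t)) + 252*e^(2*t)*e^(6*e^(t)) + 6*e^(t)*e^(6*e^(t)))*e^(-6)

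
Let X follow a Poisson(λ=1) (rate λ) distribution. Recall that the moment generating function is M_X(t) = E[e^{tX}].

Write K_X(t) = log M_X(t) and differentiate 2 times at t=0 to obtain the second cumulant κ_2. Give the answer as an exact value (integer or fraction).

M_X(t) = e^(e^(t) - 1)
K_X(t) = log M_X(t) = e^(t) - 1
K′(t) = e^(t)
K′′(t) = e^(t)

κ_2 = K′′(0) = 1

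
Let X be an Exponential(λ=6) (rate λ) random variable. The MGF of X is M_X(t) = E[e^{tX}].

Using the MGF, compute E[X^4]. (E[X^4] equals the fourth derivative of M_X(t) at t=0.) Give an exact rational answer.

M_X(t) = 6/(6 - t)
M′(t) = 6/(t^2 - 12*t + 36)
M′′(t) = -12/(t^3 - 18*t^2 + 108*t - 216)
M′′′(t) = 36/(t^4 - 24*t^3 + 216*t^2 - 864*t + 1296)
M′′′′(t) = -144/(t^5 - 30*t^4 + 360*t^3 - 2160*t^2 + 6480*t - 7776)

E[X^4] = M′′′′(0) = 1/54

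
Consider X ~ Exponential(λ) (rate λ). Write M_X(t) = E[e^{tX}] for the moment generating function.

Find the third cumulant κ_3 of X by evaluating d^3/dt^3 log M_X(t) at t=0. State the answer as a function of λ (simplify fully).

κ_3 = d^3K/dt^3 |_{t=0} = 2/λ^3

M_X(t) = λ/(λ - t)
K_X(t) = log M_X(t) = log(λ) - log(λ - t)
dK/dt = -1/(-λ + t)
d^2K/dt^2 = 1/(λ^2 - 2*λ*t + t^2)
d^3K/dt^3 = -2/(-λ^3 + 3*λ^2*t - 3*λ*t^2 + t^3)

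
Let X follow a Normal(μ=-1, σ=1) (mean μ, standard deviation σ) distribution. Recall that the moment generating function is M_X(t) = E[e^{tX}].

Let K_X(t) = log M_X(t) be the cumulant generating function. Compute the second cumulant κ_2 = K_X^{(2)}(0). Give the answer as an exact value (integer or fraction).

κ_2 = K^(2)(0) = 1

M_X(t) = e^(t^2/2 - t)
K_X(t) = log M_X(t) = t^2/2 - t
K^(2)(t) = 1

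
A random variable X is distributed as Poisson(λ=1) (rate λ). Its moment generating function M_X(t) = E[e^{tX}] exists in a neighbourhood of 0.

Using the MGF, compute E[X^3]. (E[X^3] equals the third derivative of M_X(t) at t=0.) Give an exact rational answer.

E[X^3] = d^3M/dt^3 |_{t=0} = 5

M_X(t) = e^(e^(t) - 1)
dM/dt = e^(-1)*e^(t)*e^(e^(t))
d^2M/dt^2 = (e^(2*t)*e^(e^(t)) + e^(t)*e^(e^(t)))*e^(-1)
d^3M/dt^3 = (e^(3*t)*e^(e^(t)) + 3*e^(2*t)*e^(e^(t)) + e^(t)*e^(e^(t)))*e^(-1)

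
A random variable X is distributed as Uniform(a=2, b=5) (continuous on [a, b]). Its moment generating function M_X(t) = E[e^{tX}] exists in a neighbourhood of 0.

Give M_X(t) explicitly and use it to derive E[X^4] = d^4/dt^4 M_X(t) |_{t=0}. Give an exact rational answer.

M_X(t) = (e^(5*t) - e^(2*t))/(3*t)
M′(t) = (5*t*e^(5*t) - 2*t*e^(2*t) - e^(5*t) + e^(2*t))/(3*t^2)
M′′(t) = (25*t^2*e^(5*t) - 4*t^2*e^(2*t) - 10*t*e^(5*t) + 4*t*e^(2*t) + 2*e^(5*t) - 2*e^(2*t))/(3*t^3)
M′′′(t) = (125*t^3*e^(5*t) - 8*t^3*e^(2*t) - 75*t^2*e^(5*t) + 12*t^2*e^(2*t) + 30*t*e^(5*t) - 12*t*e^(2*t) - 6*e^(5*t) + 6*e^(2*t))/(3*t^4)

E[X^4] = M′′′′(0) = 1031/5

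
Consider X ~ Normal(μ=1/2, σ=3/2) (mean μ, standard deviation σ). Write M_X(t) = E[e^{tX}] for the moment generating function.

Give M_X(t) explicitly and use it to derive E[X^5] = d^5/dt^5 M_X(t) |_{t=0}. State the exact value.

M_X(t) = e^(9*t^2/8 + t/2)
M′(t) = 9*t*e^(t/2)*e^(9*t^2/8)/4 + e^(t/2)*e^(9*t^2/8)/2
M′′(t) = 81*t^2*e^(t/2)*e^(9*t^2/8)/16 + 9*t*e^(t/2)*e^(9*t^2/8)/4 + 5*e^(t/2)*e^(9*t^2/8)/2
M′′′(t) = 729*t^3*e^(t/2)*e^(9*t^2/8)/64 + 243*t^2*e^(t/2)*e^(9*t^2/8)/32 + 135*t*e^(t/2)*e^(9*t^2/8)/8 + 7*e^(t/2)*e^(9*t^2/8)/2
M′′′′(t) = 6561*t^4*e^(t/2)*e^(9*t^2/8)/256 + 729*t^3*e^(t/2)*e^(9*t^2/8)/32 + 1215*t^2*e^(t/2)*e^(9*t^2/8)/16 + 63*t*e^(t/2)*e^(9*t^2/8)/2 + 149*e^(t/2)*e^(9*t^2/8)/8

E[X^5] = M′′′′′(0) = 653/16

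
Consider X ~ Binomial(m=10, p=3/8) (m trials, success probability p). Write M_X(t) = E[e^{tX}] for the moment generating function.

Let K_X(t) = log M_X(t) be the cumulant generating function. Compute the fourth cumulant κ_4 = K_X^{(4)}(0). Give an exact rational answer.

M_X(t) = (3*e^(t)/8 + 5/8)^10
K_X(t) = log M_X(t) = 10*log(3*e^(t)/8 + 5/8)
D^4[K](t) = (1350*e^(3*t) - 9000*e^(2*t) + 3750*e^(t))/(81*e^(4*t) + 540*e^(3*t) + 1350*e^(2*t) + 1500*e^(t) + 625)

κ_4 = D^4[K](0) = -975/1024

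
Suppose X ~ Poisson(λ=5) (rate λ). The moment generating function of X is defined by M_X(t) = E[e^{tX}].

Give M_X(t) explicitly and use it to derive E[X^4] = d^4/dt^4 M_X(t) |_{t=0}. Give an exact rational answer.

M_X(t) = e^(5*e^(t) - 5)
M^(4)(t) = (625*e^(4*t)*e^(5*e^(t)) + 750*e^(3*t)*e^(5*e^(t)) + 175*e^(2*t)*e^(5*e^(t)) + 5*e^(t)*e^(5*e^(t)))*e^(-5)

E[X^4] = M^(4)(0) = 1555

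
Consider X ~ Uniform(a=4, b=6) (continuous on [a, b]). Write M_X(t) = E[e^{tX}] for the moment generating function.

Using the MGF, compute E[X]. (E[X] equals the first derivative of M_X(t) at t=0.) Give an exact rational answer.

E[X] = dM/dt |_{t=0} = 5

M_X(t) = (e^(6*t) - e^(4*t))/(2*t)
dM/dt = (6*t*e^(6*t) - 4*t*e^(4*t) - e^(6*t) + e^(4*t))/(2*t^2)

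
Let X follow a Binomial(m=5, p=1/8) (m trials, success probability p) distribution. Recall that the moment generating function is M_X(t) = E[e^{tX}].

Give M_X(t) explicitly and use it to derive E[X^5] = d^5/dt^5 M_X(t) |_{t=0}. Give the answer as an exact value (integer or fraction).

E[X^5] = D^5[M](0) = 34975/4096

M_X(t) = (e^(t)/8 + 7/8)^5
D^5[M](t) = 3125*e^(5*t)/32768 + 35*e^(4*t)/32 + 59535*e^(3*t)/16384 + 1715*e^(2*t)/512 + 12005*e^(t)/32768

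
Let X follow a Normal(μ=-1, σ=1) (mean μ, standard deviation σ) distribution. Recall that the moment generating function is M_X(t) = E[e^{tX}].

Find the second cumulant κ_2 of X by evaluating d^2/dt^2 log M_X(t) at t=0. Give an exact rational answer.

M_X(t) = e^(t^2/2 - t)
K_X(t) = log M_X(t) = t^2/2 - t
dK/dt = t - 1
d^2K/dt^2 = 1

κ_2 = d^2K/dt^2 |_{t=0} = 1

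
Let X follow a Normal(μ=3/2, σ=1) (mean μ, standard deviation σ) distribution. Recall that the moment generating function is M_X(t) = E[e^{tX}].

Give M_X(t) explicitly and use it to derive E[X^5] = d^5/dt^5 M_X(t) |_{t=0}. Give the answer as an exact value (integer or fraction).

M_X(t) = e^(t^2/2 + 3*t/2)

E[X^5] = M^(5)(0) = 2043/32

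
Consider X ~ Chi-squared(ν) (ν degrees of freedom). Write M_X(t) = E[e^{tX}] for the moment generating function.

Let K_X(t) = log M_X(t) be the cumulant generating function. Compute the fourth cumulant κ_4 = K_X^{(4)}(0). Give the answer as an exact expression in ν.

κ_4 = d^4K/dt^4 |_{t=0} = 48*ν

M_X(t) = (1 - 2*t)^(-ν/2)
K_X(t) = log M_X(t) = -ν*log(1 - 2*t)/2
dK/dt = -ν/(2*t - 1)
d^2K/dt^2 = 2*ν/(4*t^2 - 4*t + 1)
d^3K/dt^3 = -8*ν/(8*t^3 - 12*t^2 + 6*t - 1)
d^4K/dt^4 = 48*ν/(16*t^4 - 32*t^3 + 24*t^2 - 8*t + 1)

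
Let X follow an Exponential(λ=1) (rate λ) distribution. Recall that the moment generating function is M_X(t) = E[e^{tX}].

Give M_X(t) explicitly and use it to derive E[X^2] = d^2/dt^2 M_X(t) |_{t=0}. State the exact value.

M_X(t) = 1/(1 - t)
M′(t) = 1/(t^2 - 2*t + 1)
M′′(t) = -2/(t^3 - 3*t^2 + 3*t - 1)

E[X^2] = M′′(0) = 2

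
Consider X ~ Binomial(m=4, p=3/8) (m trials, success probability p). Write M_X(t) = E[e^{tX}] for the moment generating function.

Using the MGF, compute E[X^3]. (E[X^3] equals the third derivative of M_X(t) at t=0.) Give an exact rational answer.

M_X(t) = (3*e^(t)/8 + 5/8)^4
M^(3)(t) = 81*e^(4*t)/64 + 3645*e^(3*t)/1024 + 675*e^(2*t)/256 + 375*e^(t)/1024

E[X^3] = M^(3)(0) = 501/64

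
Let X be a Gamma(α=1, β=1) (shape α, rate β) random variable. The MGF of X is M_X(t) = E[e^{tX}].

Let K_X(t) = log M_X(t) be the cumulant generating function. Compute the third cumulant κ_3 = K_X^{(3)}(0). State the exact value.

M_X(t) = 1/(1 - t)
K_X(t) = log M_X(t) = -log(1 - t)
K′(t) = -1/(t - 1)
K′′(t) = 1/(t^2 - 2*t + 1)
K′′′(t) = -2/(t^3 - 3*t^2 + 3*t - 1)

κ_3 = K′′′(0) = 2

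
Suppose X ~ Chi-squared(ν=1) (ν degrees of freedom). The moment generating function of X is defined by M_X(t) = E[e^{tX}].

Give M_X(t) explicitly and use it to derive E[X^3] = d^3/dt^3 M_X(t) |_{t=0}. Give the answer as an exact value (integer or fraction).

M_X(t) = 1/√(1 - 2*t)
dM/dt = -1/(2*t*√(1 - 2*t) - √(1 - 2*t))
d^2M/dt^2 = 3/(4*t^2*√(1 - 2*t) - 4*t*√(1 - 2*t) + √(1 - 2*t))
d^3M/dt^3 = -15/(8*t^3*√(1 - 2*t) - 12*t^2*√(1 - 2*t) + 6*t*√(1 - 2*t) - √(1 - 2*t))

E[X^3] = d^3M/dt^3 |_{t=0} = 15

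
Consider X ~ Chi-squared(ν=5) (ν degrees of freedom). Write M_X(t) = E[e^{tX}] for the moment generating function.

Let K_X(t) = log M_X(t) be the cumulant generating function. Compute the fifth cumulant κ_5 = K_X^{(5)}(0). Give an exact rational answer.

κ_5 = d^5K/dt^5 |_{t=0} = 1920

M_X(t) = (1 - 2*t)^(-5/2)
K_X(t) = log M_X(t) = -5*log(1 - 2*t)/2
dK/dt = -5/(2*t - 1)
d^2K/dt^2 = 10/(4*t^2 - 4*t + 1)
d^3K/dt^3 = -40/(8*t^3 - 12*t^2 + 6*t - 1)
d^4K/dt^4 = 240/(16*t^4 - 32*t^3 + 24*t^2 - 8*t + 1)
d^5K/dt^5 = -1920/(32*t^5 - 80*t^4 + 80*t^3 - 40*t^2 + 10*t - 1)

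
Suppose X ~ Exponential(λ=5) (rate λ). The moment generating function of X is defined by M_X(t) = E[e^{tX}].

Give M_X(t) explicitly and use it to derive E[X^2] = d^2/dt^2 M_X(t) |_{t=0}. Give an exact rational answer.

M_X(t) = 5/(5 - t)
dM/dt = 5/(t^2 - 10*t + 25)
d^2M/dt^2 = -10/(t^3 - 15*t^2 + 75*t - 125)

E[X^2] = d^2M/dt^2 |_{t=0} = 2/25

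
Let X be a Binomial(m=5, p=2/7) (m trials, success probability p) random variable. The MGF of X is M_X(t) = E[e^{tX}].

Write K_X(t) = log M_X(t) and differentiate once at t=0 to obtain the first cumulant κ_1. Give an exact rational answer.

κ_1 = D[K](0) = 10/7

M_X(t) = (2*e^(t)/7 + 5/7)^5
K_X(t) = log M_X(t) = 5*log(2*e^(t)/7 + 5/7)
D[K](t) = 10*e^(t)/(2*e^(t) + 5)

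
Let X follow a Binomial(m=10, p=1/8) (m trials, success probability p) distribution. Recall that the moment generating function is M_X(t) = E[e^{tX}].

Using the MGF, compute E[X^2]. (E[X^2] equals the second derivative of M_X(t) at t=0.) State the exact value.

M_X(t) = (e^(t)/8 + 7/8)^10

E[X^2] = M^(2)(0) = 85/32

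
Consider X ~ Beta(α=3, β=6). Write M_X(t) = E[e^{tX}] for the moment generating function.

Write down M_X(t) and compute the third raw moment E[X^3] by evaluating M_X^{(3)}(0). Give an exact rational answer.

M_X(t) = ₁F₁(3; 9; t)
M′(t) = ₁F₁(4; 10; t)/3
M′′(t) = 2*₁F₁(5; 11; t)/15
M′′′(t) = 2*₁F₁(6; 12; t)/33

E[X^3] = M′′′(0) = 2/33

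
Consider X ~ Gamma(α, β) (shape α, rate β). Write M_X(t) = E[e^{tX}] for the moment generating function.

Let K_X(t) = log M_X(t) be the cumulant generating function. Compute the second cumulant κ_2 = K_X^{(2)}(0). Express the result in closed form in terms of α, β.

M_X(t) = (β/(β - t))^α
K_X(t) = log M_X(t) = α*(log(β) - log(β - t))
dK/dt = -α/(-β + t)
d^2K/dt^2 = α/(β^2 - 2*β*t + t^2)

κ_2 = d^2K/dt^2 |_{t=0} = α/β^2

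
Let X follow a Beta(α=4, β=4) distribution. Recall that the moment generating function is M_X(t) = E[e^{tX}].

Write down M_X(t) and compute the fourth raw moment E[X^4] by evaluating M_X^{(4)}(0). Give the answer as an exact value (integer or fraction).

E[X^4] = M′′′′(0) = 7/66

M_X(t) = ₁F₁(4; 8; t)
M′(t) = ₁F₁(5; 9; t)/2
M′′(t) = 5*₁F₁(6; 10; t)/18
M′′′(t) = ₁F₁(7; 11; t)/6
M′′′′(t) = 7*₁F₁(8; 12; t)/66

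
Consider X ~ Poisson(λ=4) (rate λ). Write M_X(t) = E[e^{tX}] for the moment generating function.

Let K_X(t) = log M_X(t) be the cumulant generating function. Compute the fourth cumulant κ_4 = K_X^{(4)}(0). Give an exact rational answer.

M_X(t) = e^(4*e^(t) - 4)
K_X(t) = log M_X(t) = 4*e^(t) - 4
dK/dt = 4*e^(t)
d^2K/dt^2 = 4*e^(t)
d^3K/dt^3 = 4*e^(t)
d^4K/dt^4 = 4*e^(t)

κ_4 = d^4K/dt^4 |_{t=0} = 4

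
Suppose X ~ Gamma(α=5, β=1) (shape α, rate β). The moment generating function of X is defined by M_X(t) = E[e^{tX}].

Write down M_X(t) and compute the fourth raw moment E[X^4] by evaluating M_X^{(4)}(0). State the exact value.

E[X^4] = d^4M/dt^4 |_{t=0} = 1680

M_X(t) = (1 - t)^(-5)
dM/dt = 5/(t^6 - 6*t^5 + 15*t^4 - 20*t^3 + 15*t^2 - 6*t + 1)
d^2M/dt^2 = -30/(t^7 - 7*t^6 + 21*t^5 - 35*t^4 + 35*t^3 - 21*t^2 + 7*t - 1)
d^3M/dt^3 = 210/(t^8 - 8*t^7 + 28*t^6 - 56*t^5 + 70*t^4 - 56*t^3 + 28*t^2 - 8*t + 1)
d^4M/dt^4 = -1680/(t^9 - 9*t^8 + 36*t^7 - 84*t^6 + 126*t^5 - 126*t^4 + 84*t^3 - 36*t^2 + 9*t - 1)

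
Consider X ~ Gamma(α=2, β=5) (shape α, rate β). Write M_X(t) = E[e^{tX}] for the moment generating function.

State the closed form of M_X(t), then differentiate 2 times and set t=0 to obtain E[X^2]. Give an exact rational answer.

M_X(t) = 25/(5 - t)^2
M′(t) = -50/(t^3 - 15*t^2 + 75*t - 125)
M′′(t) = 150/(t^4 - 20*t^3 + 150*t^2 - 500*t + 625)

E[X^2] = M′′(0) = 6/25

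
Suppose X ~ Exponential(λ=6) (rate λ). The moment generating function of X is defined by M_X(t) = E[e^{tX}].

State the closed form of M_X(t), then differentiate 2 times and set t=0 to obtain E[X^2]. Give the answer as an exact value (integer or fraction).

M_X(t) = 6/(6 - t)
D^2[M](t) = -12/(t^3 - 18*t^2 + 108*t - 216)

E[X^2] = D^2[M](0) = 1/18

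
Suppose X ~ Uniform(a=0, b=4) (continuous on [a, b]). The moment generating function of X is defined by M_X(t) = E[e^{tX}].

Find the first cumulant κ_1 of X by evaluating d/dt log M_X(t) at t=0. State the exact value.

κ_1 = K′(0) = 2

M_X(t) = (e^(4*t) - 1)/(4*t)
K_X(t) = log M_X(t) = -log(t) + log(e^(4*t) - 1) - 2*log(2)
K′(t) = (4*t*e^(4*t) - e^(4*t) + 1)/(t*e^(4*t) - t)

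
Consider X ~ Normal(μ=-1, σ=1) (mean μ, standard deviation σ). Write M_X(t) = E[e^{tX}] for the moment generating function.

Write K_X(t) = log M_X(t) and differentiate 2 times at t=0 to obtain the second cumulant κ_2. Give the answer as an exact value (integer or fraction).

M_X(t) = e^(t^2/2 - t)
K_X(t) = log M_X(t) = t^2/2 - t
K′(t) = t - 1
K′′(t) = 1

κ_2 = K′′(0) = 1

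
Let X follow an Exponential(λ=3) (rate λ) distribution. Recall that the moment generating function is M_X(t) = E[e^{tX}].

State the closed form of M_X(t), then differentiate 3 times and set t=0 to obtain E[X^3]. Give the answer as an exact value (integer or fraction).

M_X(t) = 3/(3 - t)
M′(t) = 3/(t^2 - 6*t + 9)
M′′(t) = -6/(t^3 - 9*t^2 + 27*t - 27)
M′′′(t) = 18/(t^4 - 12*t^3 + 54*t^2 - 108*t + 81)

E[X^3] = M′′′(0) = 2/9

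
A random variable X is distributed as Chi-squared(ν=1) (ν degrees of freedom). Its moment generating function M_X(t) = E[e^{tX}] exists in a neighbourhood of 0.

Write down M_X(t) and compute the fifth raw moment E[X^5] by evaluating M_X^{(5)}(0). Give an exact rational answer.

M_X(t) = 1/√(1 - 2*t)
M′(t) = -1/(2*t*√(1 - 2*t) - √(1 - 2*t))
M′′(t) = 3/(4*t^2*√(1 - 2*t) - 4*t*√(1 - 2*t) + √(1 - 2*t))
M′′′(t) = -15/(8*t^3*√(1 - 2*t) - 12*t^2*√(1 - 2*t) + 6*t*√(1 - 2*t) - √(1 - 2*t))
M′′′′(t) = 105/(16*t^4*√(1 - 2*t) - 32*t^3*√(1 - 2*t) + 24*t^2*√(1 - 2*t) - 8*t*√(1 - 2*t) + √(1 - 2*t))
M′′′′′(t) = -945/(32*t^5*√(1 - 2*t) - 80*t^4*√(1 - 2*t) + 80*t^3*√(1 - 2*t) - 40*t^2*√(1 - 2*t) + 10*t*√(1 - 2*t) - √(1 - 2*t))

E[X^5] = M′′′′′(0) = 945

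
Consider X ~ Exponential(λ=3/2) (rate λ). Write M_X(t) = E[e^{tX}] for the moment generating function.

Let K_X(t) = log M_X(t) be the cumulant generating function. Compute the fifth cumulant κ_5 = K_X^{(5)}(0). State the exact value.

κ_5 = d^5K/dt^5 |_{t=0} = 256/81

M_X(t) = 3/(2*(3/2 - t))
K_X(t) = log M_X(t) = -log(3/2 - t) - log(2) + log(3)
dK/dt = -2/(2*t - 3)
d^2K/dt^2 = 4/(4*t^2 - 12*t + 9)
d^3K/dt^3 = -16/(8*t^3 - 36*t^2 + 54*t - 27)
d^4K/dt^4 = 96/(16*t^4 - 96*t^3 + 216*t^2 - 216*t + 81)
d^5K/dt^5 = -768/(32*t^5 - 240*t^4 + 720*t^3 - 1080*t^2 + 810*t - 243)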